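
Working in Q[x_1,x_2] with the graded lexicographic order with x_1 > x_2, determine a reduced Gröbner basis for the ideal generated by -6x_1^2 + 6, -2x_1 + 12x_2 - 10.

G = {x_2^2 - 5/3x_2 + 2/3, x_1 - 6x_2 + 5}

f_1 = -6x_1^2 + 6, LT = x_1^2.
f_2 = -2x_1 + 12x_2 - 10, LT = x_1.

S(f_1,f_2): lcm = x_1^2. S = 6x_1x_2 - 5x_1 - 1.
  leading term x_1x_2: subtract (-3x_2)·f_2 from 6x_1x_2 - 5x_1 - 1 → 36x_2^2 - 5x_1 - 30x_2 - 1
  leading term x_2^2: no divisor's leading term divides it; move 36x_2^2 to the remainder.
  leading term x_1: subtract (5/2)·f_2 from -5x_1 - 30x_2 - 1 → -60x_2 + 24
  leading term x_2: no divisor's leading term divides it; move -60x_2 to the remainder.
  leading term 1: no divisor's leading term divides it; move 24 to the remainder.
  remainder 36x_2^2 - 60x_2 + 24 ≠ 0; add g_3 = 36x_2^2 - 60x_2 + 24 to the basis.

The other S-polynomials (S(f_1,g_3), S(f_2,g_3)) all reduce to 0 modulo the current basis, so we have a Gröbner basis.
Inter-reduce: drop elements whose leading term is divisible by another's, tail-reduce, and make monic.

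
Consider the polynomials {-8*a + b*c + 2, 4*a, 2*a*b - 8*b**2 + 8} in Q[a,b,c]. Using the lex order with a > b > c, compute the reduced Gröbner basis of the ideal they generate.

f_1 = -8*a + b*c + 2, LT = a.
f_2 = 4*a, LT = a.
f_3 = 2*a*b - 8*b**2 + 8, LT = a*b.

S(f_1,f_2): lcm = a. S = -1/8*b*c - 1/4.
  reduce S modulo (f_1, f_2, f_3):
  remainder -1/8*b*c - 1/4 ≠ 0; add g_4 = -1/8*b*c - 1/4 to the basis.

S(f_1,f_3): lcm = a*b. S = -1/8*b**2*c + 4*b**2 - 1/4*b - 4.
  reduce S modulo (f_1, f_2, f_3, g_4):
  remainder 4*b**2 - 4 ≠ 0; add g_5 = 4*b**2 - 4 to the basis.

S(f_3,g_4): lcm = a*b*c. S = -2*a - 4*b**2*c + 4*c.
  reduce S modulo (f_1, f_2, f_3, g_4, g_5):
  remainder 8*b + 4*c ≠ 0; add g_6 = 8*b + 4*c to the basis.

S(g_4,g_6): lcm = b*c. S = -1/2*c**2 + 2.
  reduce S modulo (f_1, f_2, f_3, g_4, g_5, g_6):
  remainder -1/2*c**2 + 2 ≠ 0; add g_7 = -1/2*c**2 + 2 to the basis.

The other S-polynomials (S(f_2,f_3), S(f_1,g_4), S(f_2,g_4), S(f_1,g_5), S(f_2,g_5), S(f_3,g_5), S(g_4,g_5), S(f_1,g_6), S(f_2,g_6), S(f_3,g_6), S(g_5,g_6), S(f_1,g_7), S(f_2,g_7), S(f_3,g_7), S(g_4,g_7), S(g_5,g_7), S(g_6,g_7)) all reduce to 0 modulo the current basis, so we have a Gröbner basis.
Inter-reduce: drop elements whose leading term is divisible by another's, tail-reduce, and make monic.

G = {a, b + 1/2*c, c**2 - 4}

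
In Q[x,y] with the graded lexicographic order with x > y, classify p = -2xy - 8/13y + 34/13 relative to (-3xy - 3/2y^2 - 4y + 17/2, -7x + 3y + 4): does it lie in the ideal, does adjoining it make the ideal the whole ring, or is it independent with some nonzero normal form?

First compute the reduced Gröbner basis of I by Buchberger's algorithm.
f_1 = -3xy - 3/2y^2 - 4y + 17/2, LT = xy.
f_2 = -7x + 3y + 4, LT = x.

S(f_1,f_2): lcm = xy. S = 13/14y^2 + 40/21y - 17/6.
  leading term y^2: no divisor's leading term divides it; move 13/14y^2 to the remainder.
  leading term y: no divisor's leading term divides it; move 40/21y to the remainder.
  leading term 1: no divisor's leading term divides it; move -17/6 to the remainder.
  remainder 13/14y^2 + 40/21y - 17/6 ≠ 0; add h_3 = 13/14y^2 + 40/21y - 17/6 to the basis.

The other S-polynomials (S(f_1,h_3), S(f_2,h_3)) all reduce to 0 modulo the current basis, so we have a Gröbner basis.
Inter-reduce: drop elements whose leading term is divisible by another's, tail-reduce, and make monic.
Reduced Gröbner basis: {y^2 + 80/39y - 119/39, x - 3/7y - 4/7}.
Label its elements g_1 = y^2 + 80/39y - 119/39, g_2 = x - 3/7y - 4/7.

Reduce p = -2xy - 8/13y + 34/13 modulo G:
  leading term xy: subtract (-2y)·g_2 from -2xy - 8/13y + 34/13 → -6/7y^2 - 160/91y + 34/13
  leading term y^2: subtract (-6/7)·g_1 from -6/7y^2 - 160/91y + 34/13 → 0
  normal form = 0.
Since the normal form is 0, p ∈ I.

-2xy - 8/13y + 34/13 lies in I (it reduces to 0).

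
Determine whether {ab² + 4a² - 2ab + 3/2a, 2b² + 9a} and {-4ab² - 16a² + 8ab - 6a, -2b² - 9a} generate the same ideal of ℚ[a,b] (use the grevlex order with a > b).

Yes, the ideals are equal.

Equality of ideals is decidable: compute both reduced Gröbner bases (unique for the ordering) and check whether they agree.
Buchberger on the first generating set:
f_1 = ab² + 4a² - 2ab + 3/2a, LT = ab².
f_2 = 2b² + 9a, LT = b².

S(f_1,f_2): lcm = ab². S = -½a² - 2ab + 3/2a.
  leading term a²: no divisor's leading term divides it; move -½a² to the remainder.
  leading term ab: no divisor's leading term divides it; move -2ab to the remainder.
  leading term a: no divisor's leading term divides it; move 3/2a to the remainder.
  remainder -½a² - 2ab + 3/2a ≠ 0; add g_3 = -½a² - 2ab + 3/2a to the basis.

The other S-polynomials (S(f_1,g_3), S(f_2,g_3)) all reduce to 0 modulo the current basis, so we have a Gröbner basis.
Inter-reduce: drop elements whose leading term is divisible by another's, tail-reduce, and make monic.
Reduced Gröbner basis: {a² + 4ab - 3a, b² + 9/2a}.

Buchberger on the second generating set:
h_1 = -4ab² - 16a² + 8ab - 6a, LT = ab².
h_2 = -2b² - 9a, LT = b².

S(h_1,h_2): lcm = ab². S = -½a² - 2ab + 3/2a.
  leading term a²: no divisor's leading term divides it; move -½a² to the remainder.
  leading term ab: no divisor's leading term divides it; move -2ab to the remainder.
  leading term a: no divisor's leading term divides it; move 3/2a to the remainder.
  remainder -½a² - 2ab + 3/2a ≠ 0; add k_3 = -½a² - 2ab + 3/2a to the basis.

The other S-polynomials (S(h_1,k_3), S(h_2,k_3)) all reduce to 0 modulo the current basis, so we have a Gröbner basis.
Inter-reduce: drop elements whose leading term is divisible by another's, tail-reduce, and make monic.
Reduced Gröbner basis: {a² + 4ab - 3a, b² + 9/2a}.

These coincide, so the ideals are equal.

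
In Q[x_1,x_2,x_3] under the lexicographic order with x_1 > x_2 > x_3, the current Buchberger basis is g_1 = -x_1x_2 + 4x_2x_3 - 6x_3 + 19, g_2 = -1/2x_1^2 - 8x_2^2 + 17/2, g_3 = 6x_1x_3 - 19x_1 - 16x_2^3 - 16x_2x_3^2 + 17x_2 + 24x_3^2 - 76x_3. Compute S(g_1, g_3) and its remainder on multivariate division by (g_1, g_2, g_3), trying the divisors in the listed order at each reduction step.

S(g_1, g_3) = 19/6x_1x_2 + 8/3x_2^4 + 8/3x_2^2x_3^2 - 17/6x_2^2 - 8x_2x_3^2 + 38/3x_2x_3 + 6x_3^2 - 19x_3; remainder on division = 8/3x_2^4 + 8/3x_2^2x_3^2 - 17/6x_2^2 - 8x_2x_3^2 + 76/3x_2x_3 + 6x_3^2 - 38x_3 + 361/6.

lcm(LM(g_1), LM(g_3)) = x_1x_2x_3.
S = (lcm/LT(g_1))·g_1 − (lcm/LT(g_3))·g_3 = 19/6x_1x_2 + 8/3x_2^4 + 8/3x_2^2x_3^2 - 17/6x_2^2 - 8x_2x_3^2 + 38/3x_2x_3 + 6x_3^2 - 19x_3.
Reduce S modulo (g_1, g_2, g_3) in that order:
  leading term x_1x_2: subtract (-19/6)·g_1 from 19/6x_1x_2 + 8/3x_2^4 + 8/3x_2^2x_3^2 - 17/6x_2^2 - 8x_2x_3^2 + 38/3x_2x_3 + 6x_3^2 - 19x_3 → 8/3x_2^4 + 8/3x_2^2x_3^2 - 17/6x_2^2 - 8x_2x_3^2 + 76/3x_2x_3 + 6x_3^2 - 38x_3 + 361/6
  leading term x_2^4: no divisor's leading term divides it; move 8/3x_2^4 to the remainder.
  leading term x_2^2x_3^2: no divisor's leading term divides it; move 8/3x_2^2x_3^2 to the remainder.
  leading term x_2^2: no divisor's leading term divides it; move -17/6x_2^2 to the remainder.
  leading term x_2x_3^2: no divisor's leading term divides it; move -8x_2x_3^2 to the remainder.
  leading term x_2x_3: no divisor's leading term divides it; move 76/3x_2x_3 to the remainder.
  leading term x_3^2: no divisor's leading term divides it; move 6x_3^2 to the remainder.
  leading term x_3: no divisor's leading term divides it; move -38x_3 to the remainder.
  leading term 1: no divisor's leading term divides it; move 361/6 to the remainder.
The remainder 8/3x_2^4 + 8/3x_2^2x_3^2 - 17/6x_2^2 - 8x_2x_3^2 + 76/3x_2x_3 + 6x_3^2 - 38x_3 + 361/6 is nonzero, so it would be added as the next basis element.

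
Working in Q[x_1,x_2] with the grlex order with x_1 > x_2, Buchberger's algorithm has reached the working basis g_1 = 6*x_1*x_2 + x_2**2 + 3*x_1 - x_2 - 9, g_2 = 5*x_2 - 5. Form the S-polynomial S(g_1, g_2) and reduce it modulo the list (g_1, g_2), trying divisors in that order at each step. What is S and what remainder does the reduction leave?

lcm(LM(g_1), LM(g_2)) = x_1*x_2.
S = (lcm/LT(g_1))·g_1 − (lcm/LT(g_2))·g_2 = 1/6*x_2**2 + 3/2*x_1 - 1/6*x_2 - 3/2.
Reduce S modulo (g_1, g_2) in that order:
  leading term x_2**2: subtract (1/30*x_2)·g_2 from 1/6*x_2**2 + 3/2*x_1 - 1/6*x_2 - 3/2 → 3/2*x_1 - 3/2
  leading term x_1: no divisor's leading term divides it; move 3/2*x_1 to the remainder.
  leading term 1: no divisor's leading term divides it; move -3/2 to the remainder.
The remainder 3/2*x_1 - 3/2 is nonzero, so it would be added as the next basis element.
This is the inner loop of Buchberger's algorithm — each nonzero remainder becomes a new basis element.

S(g_1, g_2) = 1/6*x_2**2 + 3/2*x_1 - 1/6*x_2 - 3/2; remainder on division = 3/2*x_1 - 3/2.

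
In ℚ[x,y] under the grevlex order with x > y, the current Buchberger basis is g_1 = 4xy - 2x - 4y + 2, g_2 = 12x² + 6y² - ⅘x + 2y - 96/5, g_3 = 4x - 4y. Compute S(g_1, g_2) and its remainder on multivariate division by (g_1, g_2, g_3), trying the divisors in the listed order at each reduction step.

S(g_1, g_2) = -½y³ - ½x² - 14/15xy - ⅙y² + ½x + 8/5y; remainder on division = -½y³ + 1/12y² + ¾y - ⅓.

lcm(LM(g_1), LM(g_2)) = x²y.
S = (lcm/LT(g_1))·g_1 − (lcm/LT(g_2))·g_2 = -½y³ - ½x² - 14/15xy - ⅙y² + ½x + 8/5y.
Reduce S modulo (g_1, g_2, g_3) in that order:
  leading term y³: no divisor's leading term divides it; move -½y³ to the remainder.
  leading term x²: subtract (-1/24)·g_2 from -½x² - 14/15xy - ⅙y² + ½x + 8/5y → -14/15xy + 1/12y² + 7/15x + 101/60y - ⅘
  leading term xy: subtract (-7/30)·g_1 from -14/15xy + 1/12y² + 7/15x + 101/60y - ⅘ → 1/12y² + ¾y - ⅓
  leading term y²: no divisor's leading term divides it; move 1/12y² to the remainder.
  leading term y: no divisor's leading term divides it; move ¾y to the remainder.
  leading term 1: no divisor's leading term divides it; move -⅓ to the remainder.
The remainder -½y³ + 1/12y² + ¾y - ⅓ is nonzero, so it would be added as the next basis element.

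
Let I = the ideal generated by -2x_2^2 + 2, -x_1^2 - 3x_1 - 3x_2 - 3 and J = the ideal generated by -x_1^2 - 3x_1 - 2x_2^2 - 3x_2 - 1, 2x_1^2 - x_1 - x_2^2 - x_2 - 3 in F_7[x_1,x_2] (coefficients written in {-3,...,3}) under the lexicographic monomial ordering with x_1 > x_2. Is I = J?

Equality of ideals is decidable: compute both reduced Gröbner bases (unique for the ordering) and check whether they agree.
Buchberger on the first generating set:
f_1 = -2x_2^2 + 2, LT = x_2^2.
f_2 = -x_1^2 - 3x_1 - 3x_2 - 3, LT = x_1^2.

S(f_1,f_2): leading monomials are coprime, so the S-polynomial reduces to 0 (Buchberger's first criterion).
Every S-polynomial of the final basis reduces to 0, so we have a Gröbner basis.
Inter-reduce: drop elements whose leading term is divisible by another's, tail-reduce, and make monic.
Reduced Gröbner basis: {x_1^2 + 3x_1 + 3x_2 + 3, x_2^2 - 1}.

Buchberger on the second generating set:
h_1 = -x_1^2 - 3x_1 - 2x_2^2 - 3x_2 - 1, LT = x_1^2.
h_2 = 2x_1^2 - x_1 - x_2^2 - x_2 - 3, LT = x_1^2.

S(h_1,h_2): lcm = x_1^2. S = -x_2^2 - 1.
  leading term x_2^2: no divisor's leading term divides it; move -x_2^2 to the remainder.
  leading term 1: no divisor's leading term divides it; move -1 to the remainder.
  remainder -x_2^2 - 1 ≠ 0; add k_3 = -x_2^2 - 1 to the basis.

S(h_1,k_3): leading monomials are coprime, so the S-polynomial reduces to 0 (Buchberger's first criterion).
S(h_2,k_3): leading monomials are coprime, so the S-polynomial reduces to 0 (Buchberger's first criterion).
Every S-polynomial of the final basis reduces to 0, so we have a Gröbner basis.
Inter-reduce: drop elements whose leading term is divisible by another's, tail-reduce, and make monic.
Reduced Gröbner basis: {x_1^2 + 3x_1 + 3x_2 - 1, x_2^2 + 1}.

The bases are distinct; the ideals are different.

No, the ideals differ.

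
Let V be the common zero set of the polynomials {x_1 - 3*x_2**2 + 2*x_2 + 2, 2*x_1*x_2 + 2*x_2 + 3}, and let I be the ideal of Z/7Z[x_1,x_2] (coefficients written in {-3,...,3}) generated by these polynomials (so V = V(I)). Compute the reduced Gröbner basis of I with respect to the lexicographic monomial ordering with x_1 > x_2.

G = {x_1 - 3*x_2**2 + 2*x_2 + 2, x_2**3 - 3*x_2**2 + 2*x_2 - 3}

f_1 = x_1 - 3*x_2**2 + 2*x_2 + 2, LT = x_1.
f_2 = 2*x_1*x_2 + 2*x_2 + 3, LT = x_1*x_2.

S(f_1,f_2): lcm = x_1*x_2. S = -3*x_2**3 + 2*x_2**2 + x_2 + 2.
  leading term x_2**3: no divisor's leading term divides it; move -3*x_2**3 to the remainder.
  leading term x_2**2: no divisor's leading term divides it; move 2*x_2**2 to the remainder.
  leading term x_2: no divisor's leading term divides it; move x_2 to the remainder.
  leading term 1: no divisor's leading term divides it; move 2 to the remainder.
  remainder -3*x_2**3 + 2*x_2**2 + x_2 + 2 ≠ 0; add g_3 = -3*x_2**3 + 2*x_2**2 + x_2 + 2 to the basis.

The other S-polynomials (S(f_1,g_3), S(f_2,g_3)) all reduce to 0 modulo the current basis, so we have a Gröbner basis.
Inter-reduce: drop elements whose leading term is divisible by another's, tail-reduce, and make monic.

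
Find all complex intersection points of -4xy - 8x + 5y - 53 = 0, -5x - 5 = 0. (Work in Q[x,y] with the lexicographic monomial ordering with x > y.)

{(-1, 5)}

Compute a lex Gröbner basis by Buchberger's algorithm.
f_1 = -4xy - 8x + 5y - 53, LT = xy.
f_2 = -5x - 5, LT = x.

S(f_1,f_2): lcm = xy. S = 2x - \tfrac{9}{4}y + \tfrac{53}{4}.
  leading term x: subtract (-\tfrac{2}{5})·f_2 from 2x - \tfrac{9}{4}y + \tfrac{53}{4} → -\tfrac{9}{4}y + \tfrac{45}{4}
  leading term y: no divisor's leading term divides it; move -\tfrac{9}{4}y to the remainder.
  leading term 1: no divisor's leading term divides it; move \tfrac{45}{4} to the remainder.
  remainder -\tfrac{9}{4}y + \tfrac{45}{4} ≠ 0; add h_3 = -\tfrac{9}{4}y + \tfrac{45}{4} to the basis.

The other S-polynomials (S(f_1,h_3), S(f_2,h_3)) all reduce to 0 modulo the current basis, so we have a Gröbner basis.
Inter-reduce: drop elements whose leading term is divisible by another's, tail-reduce, and make monic.
Reduced Gröbner basis: {x + 1, y - 5}.

Since the basis is lex-ordered, y - 5 is univariate in y. Its roots are {5}. Back-substituting each root into the other basis elements fixes the other coordinates.
  y = 5: the earlier basis element becomes x + 1 = 0, giving x = -1 — point (-1, 5).
Check: every point annihilates each of the original generators.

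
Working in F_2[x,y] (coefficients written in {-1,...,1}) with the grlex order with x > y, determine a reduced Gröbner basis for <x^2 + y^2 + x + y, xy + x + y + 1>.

G = {y^3 + y, x^2 + y^2 + x + y, xy + x + y + 1}

The reduced Gröbner basis is the canonical form of the ideal for this ordering.

f_1 = x^2 + y^2 + x + y, LT = x^2.
f_2 = xy + x + y + 1, LT = xy.

S(f_1,f_2): lcm = x^2y. S = y^3 + x^2 + y^2 + x.
  leading term y^3: no divisor's leading term divides it; move y^3 to the remainder.
  leading term x^2: subtract (1)·f_1 from x^2 + y^2 + x → y
  leading term y: no divisor's leading term divides it; move y to the remainder.
  remainder y^3 + y ≠ 0; add g_3 = y^3 + y to the basis.

The other S-polynomials (S(f_1,g_3), S(f_2,g_3)) all reduce to 0 modulo the current basis, so we have a Gröbner basis.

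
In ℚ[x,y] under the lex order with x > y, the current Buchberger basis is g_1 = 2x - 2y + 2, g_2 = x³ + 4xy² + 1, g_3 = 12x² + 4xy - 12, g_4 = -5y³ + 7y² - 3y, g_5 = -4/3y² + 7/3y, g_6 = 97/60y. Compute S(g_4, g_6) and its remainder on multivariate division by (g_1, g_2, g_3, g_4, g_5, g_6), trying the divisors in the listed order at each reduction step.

lcm(LM(g_4), LM(g_6)) = y³.
S = (lcm/LT(g_4))·g_4 − (lcm/LT(g_6))·g_6 = -7/5y² + ⅗y.
Reduce S modulo (g_1, g_2, g_3, g_4, g_5, g_6) in that order:
  leading term y²: subtract (21/20)·g_5 from -7/5y² + ⅗y → -37/20y
  leading term y: subtract (-111/97)·g_6 from -37/20y → 0
The remainder is 0, so this S-polynomial contributes no new basis element.

S(g_4, g_6) = -7/5y² + ⅗y; remainder on division = 0.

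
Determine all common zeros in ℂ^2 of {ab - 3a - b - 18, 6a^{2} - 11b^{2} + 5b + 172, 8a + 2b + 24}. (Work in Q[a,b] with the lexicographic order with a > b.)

Compute a lex Gröbner basis by Buchberger's algorithm.
f_1 = ab - 3a - b - 18, LT = ab.
f_2 = 6a^{2} - 11b^{2} + 5b + 172, LT = a^{2}.
f_3 = 8a + 2b + 24, LT = a.

S(f_1,f_2): lcm = a^{2}b. S = -3a^{2} - ab - 18a + \tfrac{11}{6}b^{3} - \tfrac{5}{6}b^{2} - \tfrac{86}{3}b.
  leading term a^{2}: subtract (-\tfrac{1}{2})·f_2 from -3a^{2} - ab - 18a + \tfrac{11}{6}b^{3} - \tfrac{5}{6}b^{2} - \tfrac{86}{3}b → -ab - 18a + \tfrac{11}{6}b^{3} - \tfrac{19}{3}b^{2} - \tfrac{157}{6}b + 86
  leading term ab: subtract (-1)·f_1 from -ab - 18a + \tfrac{11}{6}b^{3} - \tfrac{19}{3}b^{2} - \tfrac{157}{6}b + 86 → -21a + \tfrac{11}{6}b^{3} - \tfrac{19}{3}b^{2} - \tfrac{163}{6}b + 68
  leading term a: subtract (-\tfrac{21}{8})·f_3 from -21a + \tfrac{11}{6}b^{3} - \tfrac{19}{3}b^{2} - \tfrac{163}{6}b + 68 → \tfrac{11}{6}b^{3} - \tfrac{19}{3}b^{2} - \tfrac{263}{12}b + 131
  leading term b^{3}: no divisor's leading term divides it; move \tfrac{11}{6}b^{3} to the remainder.
  leading term b^{2}: no divisor's leading term divides it; move -\tfrac{19}{3}b^{2} to the remainder.
  leading term b: no divisor's leading term divides it; move -\tfrac{263}{12}b to the remainder.
  leading term 1: no divisor's leading term divides it; move 131 to the remainder.
  remainder \tfrac{11}{6}b^{3} - \tfrac{19}{3}b^{2} - \tfrac{263}{12}b + 131 ≠ 0; add h_4 = \tfrac{11}{6}b^{3} - \tfrac{19}{3}b^{2} - \tfrac{263}{12}b + 131 to the basis.

S(f_1,f_3): lcm = ab. S = -3a - \tfrac{1}{4}b^{2} - 4b - 18.
  leading term a: subtract (-\tfrac{3}{8})·f_3 from -3a - \tfrac{1}{4}b^{2} - 4b - 18 → -\tfrac{1}{4}b^{2} - \tfrac{13}{4}b - 9
  leading term b^{2}: no divisor's leading term divides it; move -\tfrac{1}{4}b^{2} to the remainder.
  leading term b: no divisor's leading term divides it; move -\tfrac{13}{4}b to the remainder.
  leading term 1: no divisor's leading term divides it; move -9 to the remainder.
  remainder -\tfrac{1}{4}b^{2} - \tfrac{13}{4}b - 9 ≠ 0; add h_5 = -\tfrac{1}{4}b^{2} - \tfrac{13}{4}b - 9 to the basis.

S(f_2,f_3): lcm = a^{2}. S = -\tfrac{1}{4}ab - 3a - \tfrac{11}{6}b^{2} + \tfrac{5}{6}b + \tfrac{86}{3}.
  leading term ab: subtract (-\tfrac{1}{4})·f_1 from -\tfrac{1}{4}ab - 3a - \tfrac{11}{6}b^{2} + \tfrac{5}{6}b + \tfrac{86}{3} → -\tfrac{15}{4}a - \tfrac{11}{6}b^{2} + \tfrac{7}{12}b + \tfrac{145}{6}
  leading term a: subtract (-\tfrac{15}{32})·f_3 from -\tfrac{15}{4}a - \tfrac{11}{6}b^{2} + \tfrac{7}{12}b + \tfrac{145}{6} → -\tfrac{11}{6}b^{2} + \tfrac{73}{48}b + \tfrac{425}{12}
  leading term b^{2}: subtract (\tfrac{22}{3})·h_5 from -\tfrac{11}{6}b^{2} + \tfrac{73}{48}b + \tfrac{425}{12} → \tfrac{1217}{48}b + \tfrac{1217}{12}
  leading term b: no divisor's leading term divides it; move \tfrac{1217}{48}b to the remainder.
  leading term 1: no divisor's leading term divides it; move \tfrac{1217}{12} to the remainder.
  remainder \tfrac{1217}{48}b + \tfrac{1217}{12} ≠ 0; add h_6 = \tfrac{1217}{48}b + \tfrac{1217}{12} to the basis.

The other S-polynomials (S(f_1,h_4), S(f_2,h_4), S(f_3,h_4), S(f_1,h_5), S(f_2,h_5), S(f_3,h_5), S(h_4,h_5), S(f_1,h_6), S(f_2,h_6), S(f_3,h_6), S(h_4,h_6), S(h_5,h_6)) all reduce to 0 modulo the current basis, so we have a Gröbner basis.
Inter-reduce: drop elements whose leading term is divisible by another's, tail-reduce, and make monic.
Reduced Gröbner basis: {a + 2, b + 4}.

From the last basis element, b + 4 = 0, so b takes values in {-4}. Each choice, substituted upward through the basis, yields the corresponding point(s) of the solution set.
  b = -4: the earlier basis element becomes a + 2 = 0, giving a = -2 — point (-2, -4).
Substituting each solution back into the original system confirms all equations vanish.
A lex Gröbner basis triangularizes the system, enabling back-substitution.

{(-2, -4)}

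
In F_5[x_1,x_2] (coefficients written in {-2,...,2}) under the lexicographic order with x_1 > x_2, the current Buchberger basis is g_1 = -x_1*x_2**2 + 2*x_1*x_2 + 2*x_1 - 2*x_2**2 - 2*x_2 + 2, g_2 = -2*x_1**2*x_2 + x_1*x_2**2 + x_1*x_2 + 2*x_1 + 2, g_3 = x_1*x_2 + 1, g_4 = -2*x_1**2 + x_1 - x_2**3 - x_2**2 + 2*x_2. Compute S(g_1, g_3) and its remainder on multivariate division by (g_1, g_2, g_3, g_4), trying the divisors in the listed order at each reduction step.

lcm(LM(g_1), LM(g_3)) = x_1*x_2**2.
S = (lcm/LT(g_1))·g_1 − (lcm/LT(g_3))·g_3 = -2*x_1*x_2 - 2*x_1 + 2*x_2**2 + x_2 - 2.
Reduce S modulo (g_1, g_2, g_3, g_4) in that order:
  leading term x_1*x_2: subtract (-2)·g_3 from -2*x_1*x_2 - 2*x_1 + 2*x_2**2 + x_2 - 2 → -2*x_1 + 2*x_2**2 + x_2
  leading term x_1: no divisor's leading term divides it; move -2*x_1 to the remainder.
  leading term x_2**2: no divisor's leading term divides it; move 2*x_2**2 to the remainder.
  leading term x_2: no divisor's leading term divides it; move x_2 to the remainder.
The remainder -2*x_1 + 2*x_2**2 + x_2 is nonzero, so it would be added as the next basis element.

S(g_1, g_3) = -2*x_1*x_2 - 2*x_1 + 2*x_2**2 + x_2 - 2; remainder on division = -2*x_1 + 2*x_2**2 + x_2.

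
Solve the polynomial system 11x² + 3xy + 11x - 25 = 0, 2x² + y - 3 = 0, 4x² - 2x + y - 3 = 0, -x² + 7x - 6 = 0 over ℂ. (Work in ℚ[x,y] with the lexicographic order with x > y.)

{(1, 1)}

Compute a lex Gröbner basis by Buchberger's algorithm.
f_1 = 11x² + 3xy + 11x - 25, LT = x².
f_2 = 2x² + y - 3, LT = x².
f_3 = 4x² - 2x + y - 3, LT = x².
f_4 = -x² + 7x - 6, LT = x².

S(f_1,f_2): lcm = x². S = 3/11xy + x - ½y - 17/22.
  leading term xy: no divisor's leading term divides it; move 3/11xy to the remainder.
  leading term x: no divisor's leading term divides it; move x to the remainder.
  leading term y: no divisor's leading term divides it; move -½y to the remainder.
  leading term 1: no divisor's leading term divides it; move -17/22 to the remainder.
  remainder 3/11xy + x - ½y - 17/22 ≠ 0; add h_5 = 3/11xy + x - ½y - 17/22 to the basis.

S(f_1,f_3): lcm = x². S = 3/11xy + 3/2x - ¼y - 67/44.
  leading term xy: subtract (1)·h_5 from 3/11xy + 3/2x - ¼y - 67/44 → ½x + ¼y - ¾
  leading term x: no divisor's leading term divides it; move ½x to the remainder.
  leading term y: no divisor's leading term divides it; move ¼y to the remainder.
  leading term 1: no divisor's leading term divides it; move -¾ to the remainder.
  remainder ½x + ¼y - ¾ ≠ 0; add h_6 = ½x + ¼y - ¾ to the basis.

S(f_1,f_4): lcm = x². S = 3/11xy + 8x - 91/11.
  leading term xy: subtract (1)·h_5 from 3/11xy + 8x - 91/11 → 7x + ½y - 15/2
  leading term x: subtract (14)·h_6 from 7x + ½y - 15/2 → -3y + 3
  leading term y: no divisor's leading term divides it; move -3y to the remainder.
  leading term 1: no divisor's leading term divides it; move 3 to the remainder.
  remainder -3y + 3 ≠ 0; add h_7 = -3y + 3 to the basis.

The other S-polynomials (S(f_2,f_3), S(f_2,f_4), S(f_3,f_4), S(f_1,h_5), S(f_2,h_5), S(f_3,h_5), S(f_4,h_5), S(f_1,h_6), S(f_2,h_6), S(f_3,h_6), S(f_4,h_6), S(h_5,h_6), S(f_1,h_7), S(f_2,h_7), S(f_3,h_7), S(f_4,h_7), S(h_5,h_7), S(h_6,h_7)) all reduce to 0 modulo the current basis, so we have a Gröbner basis.
Inter-reduce: drop elements whose leading term is divisible by another's, tail-reduce, and make monic.
Reduced Gröbner basis: {x - 1, y - 1}.

Elimination: the polynomial y - 1 lies in the elimination ideal for y, so y ∈ {1}. For each such y, the remaining basis elements (now univariate) give the rest of the solution.
  y = 1: the earlier basis element becomes x - 1 = 0, giving x = 1 — point (1, 1).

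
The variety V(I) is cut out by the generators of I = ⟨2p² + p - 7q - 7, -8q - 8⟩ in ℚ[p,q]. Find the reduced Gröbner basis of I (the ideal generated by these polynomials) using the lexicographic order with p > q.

f_1 = 2p² + p - 7q - 7, LT = p².
f_2 = -8q - 8, LT = q.

The S-polynomials (S(f_1,f_2)) all reduce to 0 modulo the current basis, so we have a Gröbner basis.

G = {p² + ½p, q + 1}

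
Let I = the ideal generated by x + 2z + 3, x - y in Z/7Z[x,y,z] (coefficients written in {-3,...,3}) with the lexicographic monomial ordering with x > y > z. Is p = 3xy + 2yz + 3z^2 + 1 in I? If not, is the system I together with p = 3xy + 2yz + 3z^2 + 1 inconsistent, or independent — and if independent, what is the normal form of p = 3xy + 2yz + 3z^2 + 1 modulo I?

3xy + 2yz + 3z^2 + 1 is independent of I; its normal form modulo I is -3z^2 + 2z.

First compute the reduced Gröbner basis of I by Buchberger's algorithm.
f_1 = x + 2z + 3, LT = x.
f_2 = x - y, LT = x.

S(f_1,f_2): lcm = x. S = y + 2z + 3.
  leading term y: no divisor's leading term divides it; move y to the remainder.
  leading term z: no divisor's leading term divides it; move 2z to the remainder.
  leading term 1: no divisor's leading term divides it; move 3 to the remainder.
  remainder y + 2z + 3 ≠ 0; add h_3 = y + 2z + 3 to the basis.

S(f_1,h_3): leading monomials are coprime, so the S-polynomial reduces to 0 (Buchberger's first criterion).
S(f_2,h_3): leading monomials are coprime, so the S-polynomial reduces to 0 (Buchberger's first criterion).
Every S-polynomial of the final basis reduces to 0, so we have a Gröbner basis.
Inter-reduce: drop elements whose leading term is divisible by another's, tail-reduce, and make monic.
Reduced Gröbner basis: {x + 2z + 3, y + 2z + 3}.
Label its elements g_1 = x + 2z + 3, g_2 = y + 2z + 3.

Reduce p = 3xy + 2yz + 3z^2 + 1 modulo G:
  leading term xy: subtract (3y)·g_1 from 3xy + 2yz + 3z^2 + 1 → 3yz - 2y + 3z^2 + 1
  leading term yz: subtract (3z)·g_2 from 3yz - 2y + 3z^2 + 1 → -2y - 3z^2 - 2z + 1
  leading term y: subtract (-2)·g_2 from -2y - 3z^2 - 2z + 1 → -3z^2 + 2z
  leading term z^2: no divisor's leading term divides it; move -3z^2 to the remainder.
  leading term z: no divisor's leading term divides it; move 2z to the remainder.
  normal form = -3z^2 + 2z.
The normal form is nonzero, so p ∉ I. Since p minus its normal form lies in I, I + (p) = I + (r) where r = -3z^2 + 2z; decide whether this ideal is the whole ring.
Run Buchberger on G together with r (pairs among the g_i already reduce to 0 since G is a Gröbner basis):
g_1 = x + 2z + 3, LT = x.
g_2 = y + 2z + 3, LT = y.
r = -3z^2 + 2z, LT = z^2.

S(g_1,g_2): leading monomials are coprime, so the S-polynomial reduces to 0 (Buchberger's first criterion).
S(g_1,r): leading monomials are coprime, so the S-polynomial reduces to 0 (Buchberger's first criterion).
S(g_2,r): leading monomials are coprime, so the S-polynomial reduces to 0 (Buchberger's first criterion).
Every S-polynomial of the final basis reduces to 0, so we have a Gröbner basis.
Inter-reduce: drop elements whose leading term is divisible by another's, tail-reduce, and make monic.
Reduced Gröbner basis: {x + 2z + 3, y + 2z + 3, z^2 - 3z}.
The reduced Gröbner basis of I + (p) is {x + 2z + 3, y + 2z + 3, z^2 - 3z} ≠ {1}, a proper ideal, so the enlarged system stays consistent: p is independent of I, with normal form -3z^2 + 2z.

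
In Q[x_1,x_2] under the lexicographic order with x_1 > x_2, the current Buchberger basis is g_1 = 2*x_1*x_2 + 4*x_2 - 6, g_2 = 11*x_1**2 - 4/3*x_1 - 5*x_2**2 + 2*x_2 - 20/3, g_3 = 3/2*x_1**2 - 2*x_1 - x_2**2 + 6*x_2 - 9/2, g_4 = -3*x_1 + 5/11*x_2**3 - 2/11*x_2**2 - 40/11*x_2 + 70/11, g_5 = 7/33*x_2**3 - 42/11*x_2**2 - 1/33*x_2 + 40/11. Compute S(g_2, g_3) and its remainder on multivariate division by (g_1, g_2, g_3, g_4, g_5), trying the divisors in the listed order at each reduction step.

lcm(LM(g_2), LM(g_3)) = x_1**2.
S = (lcm/LT(g_2))·g_2 − (lcm/LT(g_3))·g_3 = 40/33*x_1 + 7/33*x_2**2 - 42/11*x_2 + 79/33.
Reduce S modulo (g_1, g_2, g_3, g_4, g_5) in that order:
  leading term x_1: subtract (-40/99)·g_4 from 40/33*x_1 + 7/33*x_2**2 - 42/11*x_2 + 79/33 → 200/1089*x_2**3 + 151/1089*x_2**2 - 5758/1089*x_2 + 5407/1089
  leading term x_2**3: subtract (200/231)·g_5 from 200/1089*x_2**3 + 151/1089*x_2**2 - 5758/1089*x_2 + 5407/1089 → 31/9*x_2**2 - 3646/693*x_2 + 1259/693
  leading term x_2**2: no divisor's leading term divides it; move 31/9*x_2**2 to the remainder.
  leading term x_2: no divisor's leading term divides it; move -3646/693*x_2 to the remainder.
  leading term 1: no divisor's leading term divides it; move 1259/693 to the remainder.
The remainder 31/9*x_2**2 - 3646/693*x_2 + 1259/693 is nonzero, so it would be added as the next basis element.

S(g_2, g_3) = 40/33*x_1 + 7/33*x_2**2 - 42/11*x_2 + 79/33; remainder on division = 31/9*x_2**2 - 3646/693*x_2 + 1259/693.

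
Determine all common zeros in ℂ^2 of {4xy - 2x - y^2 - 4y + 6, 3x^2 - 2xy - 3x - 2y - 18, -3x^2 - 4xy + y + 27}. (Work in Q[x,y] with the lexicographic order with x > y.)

Compute a lex Gröbner basis by Buchberger's algorithm.
f_1 = 4xy - 2x - y^2 - 4y + 6, LT = xy.
f_2 = 3x^2 - 2xy - 3x - 2y - 18, LT = x^2.
f_3 = -3x^2 - 4xy + y + 27, LT = x^2.

S(f_1,f_2): lcm = x^2y. S = -1/2x^2 + 5/12xy^2 + 3/2x + 2/3y^2 + 6y.
  leading term x^2: subtract (-1/6)·f_2 from -1/2x^2 + 5/12xy^2 + 3/2x + 2/3y^2 + 6y → 5/12xy^2 - 1/3xy + x + 2/3y^2 + 17/3y - 3
  leading term xy^2: subtract (5/48y)·f_1 from 5/12xy^2 - 1/3xy + x + 2/3y^2 + 17/3y - 3 → -1/8xy + x + 5/48y^3 + 13/12y^2 + 121/24y - 3
  leading term xy: subtract (-1/32)·f_1 from -1/8xy + x + 5/48y^3 + 13/12y^2 + 121/24y - 3 → 15/16x + 5/48y^3 + 101/96y^2 + 59/12y - 45/16
  leading term x: no divisor's leading term divides it; move 15/16x to the remainder.
  leading term y^3: no divisor's leading term divides it; move 5/48y^3 to the remainder.
  leading term y^2: no divisor's leading term divides it; move 101/96y^2 to the remainder.
  leading term y: no divisor's leading term divides it; move 59/12y to the remainder.
  leading term 1: no divisor's leading term divides it; move -45/16 to the remainder.
  remainder 15/16x + 5/48y^3 + 101/96y^2 + 59/12y - 45/16 ≠ 0; add h_4 = 15/16x + 5/48y^3 + 101/96y^2 + 59/12y - 45/16 to the basis.

S(f_1,f_3): lcm = x^2y. S = -1/2x^2 - 19/12xy^2 - xy + 3/2x + 1/3y^2 + 9y.
  leading term x^2: subtract (-1/6)·f_2 from -1/2x^2 - 19/12xy^2 - xy + 3/2x + 1/3y^2 + 9y → -19/12xy^2 - 4/3xy + x + 1/3y^2 + 26/3y - 3
  leading term xy^2: subtract (-19/48y)·f_1 from -19/12xy^2 - 4/3xy + x + 1/3y^2 + 26/3y - 3 → -17/8xy + x - 19/48y^3 - 5/4y^2 + 265/24y - 3
  leading term xy: subtract (-17/32)·f_1 from -17/8xy + x - 19/48y^3 - 5/4y^2 + 265/24y - 3 → -1/16x - 19/48y^3 - 57/32y^2 + 107/12y + 3/16
  leading term x: subtract (-1/15)·h_4 from -1/16x - 19/48y^3 - 57/32y^2 + 107/12y + 3/16 → -7/18y^3 - 77/45y^2 + 416/45y
  leading term y^3: no divisor's leading term divides it; move -7/18y^3 to the remainder.
  leading term y^2: no divisor's leading term divides it; move -77/45y^2 to the remainder.
  leading term y: no divisor's leading term divides it; move 416/45y to the remainder.
  remainder -7/18y^3 - 77/45y^2 + 416/45y ≠ 0; add h_5 = -7/18y^3 - 77/45y^2 + 416/45y to the basis.

S(f_2,f_3): lcm = x^2. S = -2xy - x - 1/3y + 3.
  leading term xy: subtract (-1/2)·f_1 from -2xy - x - 1/3y + 3 → -2x - 1/2y^2 - 7/3y + 6
  leading term x: subtract (-32/15)·h_4 from -2x - 1/2y^2 - 7/3y + 6 → 2/9y^3 + 157/90y^2 + 367/45y
  leading term y^3: subtract (-4/7)·h_5 from 2/9y^3 + 157/90y^2 + 367/45y → 23/30y^2 + 1411/105y
  leading term y^2: no divisor's leading term divides it; move 23/30y^2 to the remainder.
  leading term y: no divisor's leading term divides it; move 1411/105y to the remainder.
  remainder 23/30y^2 + 1411/105y ≠ 0; add h_6 = 23/30y^2 + 1411/105y to the basis.

S(f_1,h_4): lcm = xy. S = -1/2x - 1/9y^4 - 101/90y^3 - 989/180y^2 + 2y + 3/2.
  leading term x: subtract (-8/15)·h_4 from -1/2x - 1/9y^4 - 101/90y^3 - 989/180y^2 + 2y + 3/2 → -1/9y^4 - 16/15y^3 - 74/15y^2 + 208/45y
  leading term y^4: subtract (2/7y)·h_5 from -1/9y^4 - 16/15y^3 - 74/15y^2 + 208/45y → -26/45y^3 - 2386/315y^2 + 208/45y
  leading term y^3: subtract (52/35)·h_5 from -26/45y^3 - 2386/315y^2 + 208/45y → -2642/525y^2 - 4784/525y
  leading term y^2: subtract (-5284/805)·h_6 from -2642/525y^2 - 4784/525y → 89140/1127y
  leading term y: no divisor's leading term divides it; move 89140/1127y to the remainder.
  remainder 89140/1127y ≠ 0; add h_7 = 89140/1127y to the basis.

The other S-polynomials (S(f_2,h_4), S(f_3,h_4), S(f_1,h_5), S(f_2,h_5), S(f_3,h_5), S(h_4,h_5), S(f_1,h_6), S(f_2,h_6), S(f_3,h_6), S(h_4,h_6), S(h_5,h_6), S(f_1,h_7), S(f_2,h_7), S(f_3,h_7), S(h_4,h_7), S(h_5,h_7), S(h_6,h_7)) all reduce to 0 modulo the current basis, so we have a Gröbner basis.
Inter-reduce: drop elements whose leading term is divisible by another's, tail-reduce, and make monic.
Reduced Gröbner basis: {x - 3, y}.

The lex basis is triangular: the last element involves only y. Solving y = 0 gives y ∈ {0}; substituting each value into the earlier elements determines the remaining variables.
  y = 0: the earlier basis element becomes x - 3 = 0, giving x = 3 — point (3, 0).
Each listed point satisfies every original equation (direct substitution).

{(3, 0)}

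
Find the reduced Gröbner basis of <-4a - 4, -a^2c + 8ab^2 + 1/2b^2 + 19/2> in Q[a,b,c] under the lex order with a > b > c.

G = {a + 1, b^2 + 2/15c - 19/15}

Buchberger's algorithm terminates because the ascending chain of leading-term ideals stabilizes.

f_1 = -4a - 4, LT = a.
f_2 = -a^2c + 8ab^2 + 1/2b^2 + 19/2, LT = a^2c.

S(f_1,f_2): lcm = a^2c. S = 8ab^2 + ac + 1/2b^2 + 19/2.
  leading term ab^2: subtract (-2b^2)·f_1 from 8ab^2 + ac + 1/2b^2 + 19/2 → ac - 15/2b^2 + 19/2
  leading term ac: subtract (-1/4c)·f_1 from ac - 15/2b^2 + 19/2 → -15/2b^2 - c + 19/2
  leading term b^2: no divisor's leading term divides it; move -15/2b^2 to the remainder.
  leading term c: no divisor's leading term divides it; move -c to the remainder.
  leading term 1: no divisor's leading term divides it; move 19/2 to the remainder.
  remainder -15/2b^2 - c + 19/2 ≠ 0; add g_3 = -15/2b^2 - c + 19/2 to the basis.

S(f_1,g_3): leading monomials are coprime, so the S-polynomial reduces to 0 (Buchberger's first criterion).
S(f_2,g_3): leading monomials are coprime, so the S-polynomial reduces to 0 (Buchberger's first criterion).
Every S-polynomial of the final basis reduces to 0, so we have a Gröbner basis.
Inter-reduce: drop elements whose leading term is divisible by another's, tail-reduce, and make monic.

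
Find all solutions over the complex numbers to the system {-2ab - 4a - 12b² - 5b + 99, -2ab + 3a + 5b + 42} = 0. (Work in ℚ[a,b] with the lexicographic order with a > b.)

{(-3, -3), (71/14 + 9*sqrt(446)*I/14, 11/6 - sqrt(446)*I/12), (71/14 - 9*sqrt(446)*I/14, 11/6 + sqrt(446)*I/12)}

Compute a lex Gröbner basis by Buchberger's algorithm.
f_1 = -2ab - 4a - 12b² - 5b + 99, LT = ab.
f_2 = -2ab + 3a + 5b + 42, LT = ab.

S(f_1,f_2): lcm = ab. S = 7/2a + 6b² + 5b - 57/2.
  leading term a: no divisor's leading term divides it; move 7/2a to the remainder.
  leading term b²: no divisor's leading term divides it; move 6b² to the remainder.
  leading term b: no divisor's leading term divides it; move 5b to the remainder.
  leading term 1: no divisor's leading term divides it; move -57/2 to the remainder.
  remainder 7/2a + 6b² + 5b - 57/2 ≠ 0; add h_3 = 7/2a + 6b² + 5b - 57/2 to the basis.

S(f_1,h_3): lcm = ab. S = 2a - 12/7b³ + 32/7b² + 149/14b - 99/2.
  leading term a: subtract (4/7)·h_3 from 2a - 12/7b³ + 32/7b² + 149/14b - 99/2 → -12/7b³ + 8/7b² + 109/14b - 465/14
  leading term b³: no divisor's leading term divides it; move -12/7b³ to the remainder.
  leading term b²: no divisor's leading term divides it; move 8/7b² to the remainder.
  leading term b: no divisor's leading term divides it; move 109/14b to the remainder.
  leading term 1: no divisor's leading term divides it; move -465/14 to the remainder.
  remainder -12/7b³ + 8/7b² + 109/14b - 465/14 ≠ 0; add h_4 = -12/7b³ + 8/7b² + 109/14b - 465/14 to the basis.

The other S-polynomials (S(f_2,h_3), S(f_1,h_4), S(f_2,h_4), S(h_3,h_4)) all reduce to 0 modulo the current basis, so we have a Gröbner basis.
Inter-reduce: drop elements whose leading term is divisible by another's, tail-reduce, and make monic.
Reduced Gröbner basis: {a + 12/7b² + 10/7b - 57/7, b³ - ⅔b² - 109/24b + 155/8}.

Elimination: the polynomial b³ - ⅔b² - 109/24b + 155/8 lies in the elimination ideal for b, so b ∈ {-3, 11/6 - sqrt(446)*I/12, 11/6 + sqrt(446)*I/12}. For each such b, the remaining basis elements (now univariate) give the rest of the solution.
  b = -3: the earlier basis element becomes a + 3 = 0, giving a = -3 — point (-3, -3).
  b = 11/6 - sqrt(446)*I/12: the earlier basis element becomes a - 71/14 - 9*sqrt(446)*I/14 = 0, giving a = 71/14 + 9*sqrt(446)*I/14 — point (71/14 + 9*sqrt(446)*I/14, 11/6 - sqrt(446)*I/12).
  b = 11/6 + sqrt(446)*I/12: the earlier basis element becomes a - 71/14 + 9*sqrt(446)*I/14 = 0, giving a = 71/14 - 9*sqrt(446)*I/14 — point (71/14 - 9*sqrt(446)*I/14, 11/6 + sqrt(446)*I/12).
A lex Gröbner basis triangularizes the system, enabling back-substitution.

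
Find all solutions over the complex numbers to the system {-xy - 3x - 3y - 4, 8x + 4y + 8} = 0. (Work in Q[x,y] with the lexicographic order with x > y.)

Compute a lex Gröbner basis by Buchberger's algorithm.
f_1 = -xy - 3x - 3y - 4, LT = xy.
f_2 = 8x + 4y + 8, LT = x.

S(f_1,f_2): lcm = xy. S = 3x - \tfrac{1}{2}y^{2} + 2y + 4.
  reduce S modulo (f_1, f_2):
  remainder -\tfrac{1}{2}y^{2} + \tfrac{1}{2}y + 1 ≠ 0; add h_3 = -\tfrac{1}{2}y^{2} + \tfrac{1}{2}y + 1 to the basis.

The other S-polynomials (S(f_1,h_3), S(f_2,h_3)) all reduce to 0 modulo the current basis, so we have a Gröbner basis.
Inter-reduce: drop elements whose leading term is divisible by another's, tail-reduce, and make monic.
Reduced Gröbner basis: {x + \tfrac{1}{2}y + 1, y^{2} - y - 2}.

The lex basis is triangular: the last element involves only y. Solving y^{2} - y - 2 = 0 gives y ∈ {-1, 2}; substituting each value into the earlier elements determines the remaining variables.
  y = -1: the earlier basis element becomes x + \tfrac{1}{2} = 0, giving x = -1/2 — point (-1/2, -1).
  y = 2: the earlier basis element becomes x + 2 = 0, giving x = -2 — point (-2, 2).

{(-1/2, -1), (-2, 2)}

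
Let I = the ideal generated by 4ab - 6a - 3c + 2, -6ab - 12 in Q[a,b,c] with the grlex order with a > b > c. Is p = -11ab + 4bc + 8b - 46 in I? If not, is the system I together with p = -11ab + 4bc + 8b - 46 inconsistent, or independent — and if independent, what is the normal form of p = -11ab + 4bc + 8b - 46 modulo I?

First compute the reduced Gröbner basis of I by Buchberger's algorithm.
f_1 = 4ab - 6a - 3c + 2, LT = ab.
f_2 = -6ab - 12, LT = ab.

S(f_1,f_2): lcm = ab. S = -3/2a - 3/4c - 3/2.
  leading term a: no divisor's leading term divides it; move -3/2a to the remainder.
  leading term c: no divisor's leading term divides it; move -3/4c to the remainder.
  leading term 1: no divisor's leading term divides it; move -3/2 to the remainder.
  remainder -3/2a - 3/4c - 3/2 ≠ 0; add h_3 = -3/2a - 3/4c - 3/2 to the basis.

S(f_1,h_3): lcm = ab. S = -1/2bc - 3/2a - b - 3/4c + 1/2.
  leading term bc: no divisor's leading term divides it; move -1/2bc to the remainder.
  leading term a: subtract (1)·h_3 from -3/2a - b - 3/4c + 1/2 → -b + 2
  leading term b: no divisor's leading term divides it; move -b to the remainder.
  leading term 1: no divisor's leading term divides it; move 2 to the remainder.
  remainder -1/2bc - b + 2 ≠ 0; add h_4 = -1/2bc - b + 2 to the basis.

The other S-polynomials (S(f_2,h_3), S(f_1,h_4), S(f_2,h_4), S(h_3,h_4)) all reduce to 0 modulo the current basis, so we have a Gröbner basis.
Inter-reduce: drop elements whose leading term is divisible by another's, tail-reduce, and make monic.
Reduced Gröbner basis: {bc + 2b - 4, a + 1/2c + 1}.
Label its elements g_1 = bc + 2b - 4, g_2 = a + 1/2c + 1.

Reduce p = -11ab + 4bc + 8b - 46 modulo G:
  leading term ab: subtract (-11b)·g_2 from -11ab + 4bc + 8b - 46 → 19/2bc + 19b - 46
  leading term bc: subtract (19/2)·g_1 from 19/2bc + 19b - 46 → -8
  leading term 1: no divisor's leading term divides it; move -8 to the remainder.
  normal form = -8.
The normal form is nonzero, so p ∉ I. Since p minus its normal form lies in I, I + (p) = I + (r) where r = -8; decide whether this ideal is the whole ring.
Here r = -8 is a nonzero constant, hence a unit: 1 ∈ I + (p), the Gröbner basis of I + (p) is {1}, and the enlarged system has no common solution — adjoining p is inconsistent.

Adjoining -11ab + 4bc + 8b - 46 makes the ideal the whole ring: the system is inconsistent.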